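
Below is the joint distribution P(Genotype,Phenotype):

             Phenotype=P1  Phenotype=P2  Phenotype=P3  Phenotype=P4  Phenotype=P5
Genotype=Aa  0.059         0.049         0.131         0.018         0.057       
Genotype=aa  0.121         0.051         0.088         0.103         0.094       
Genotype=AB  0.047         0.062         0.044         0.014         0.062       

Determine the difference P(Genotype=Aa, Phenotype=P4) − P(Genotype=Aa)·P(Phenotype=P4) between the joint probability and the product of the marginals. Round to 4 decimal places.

P(Genotype=Aa) = 0.059 + 0.049 + 0.131 + 0.018 + 0.057 = 0.314.
P(Phenotype=P4) = 0.018 + 0.103 + 0.014 = 0.135.
P(Genotype=Aa, Phenotype=P4) − P(Genotype=Aa)P(Phenotype=P4) = 0.018 − 0.314×0.135 = -0.0244.

-0.0244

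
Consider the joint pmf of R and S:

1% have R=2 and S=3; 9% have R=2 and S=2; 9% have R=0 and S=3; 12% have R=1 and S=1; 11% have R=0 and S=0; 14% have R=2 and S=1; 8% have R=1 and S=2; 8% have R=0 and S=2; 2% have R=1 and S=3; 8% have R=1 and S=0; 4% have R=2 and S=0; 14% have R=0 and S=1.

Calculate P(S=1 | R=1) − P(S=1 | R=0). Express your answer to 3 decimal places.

P(R=1) = 0.08 + 0.12 + 0.08 + 0.02 = 0.30; P(S=1 | R=1) = 0.12/0.30 = 0.4000.
P(R=0) = 0.11 + 0.14 + 0.08 + 0.09 = 0.42; P(S=1 | R=0) = 0.14/0.42 = 0.3333.
Difference = 0.067.

0.067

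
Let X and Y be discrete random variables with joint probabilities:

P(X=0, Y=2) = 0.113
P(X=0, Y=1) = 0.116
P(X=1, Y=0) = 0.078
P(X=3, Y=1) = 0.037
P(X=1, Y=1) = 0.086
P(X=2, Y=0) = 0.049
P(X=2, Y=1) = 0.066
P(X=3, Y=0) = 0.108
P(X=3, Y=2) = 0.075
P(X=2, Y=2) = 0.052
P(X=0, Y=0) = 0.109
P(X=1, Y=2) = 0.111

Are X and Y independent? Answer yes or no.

P(X=3) = 0.220 and P(Y=0) = 0.344, so their product is 0.07568, but P(X=3, Y=0) = 0.108. Since these differ, X and Y are not independent.

no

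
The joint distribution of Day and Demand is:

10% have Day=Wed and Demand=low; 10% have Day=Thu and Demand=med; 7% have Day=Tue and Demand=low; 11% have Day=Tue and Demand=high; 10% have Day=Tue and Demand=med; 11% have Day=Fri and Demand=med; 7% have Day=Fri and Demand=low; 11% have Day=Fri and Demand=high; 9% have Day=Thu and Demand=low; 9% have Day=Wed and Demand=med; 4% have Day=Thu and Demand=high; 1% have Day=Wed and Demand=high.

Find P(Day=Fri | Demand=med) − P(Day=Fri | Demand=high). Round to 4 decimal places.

P(Demand=med) = 0.10 + 0.09 + 0.10 + 0.11 = 0.40; P(Day=Fri | Demand=med) = 0.11/0.40 = 0.27500.
P(Demand=high) = 0.11 + 0.01 + 0.04 + 0.11 = 0.27; P(Day=Fri | Demand=high) = 0.11/0.27 = 0.40741.
Difference = -0.1324.

-0.1324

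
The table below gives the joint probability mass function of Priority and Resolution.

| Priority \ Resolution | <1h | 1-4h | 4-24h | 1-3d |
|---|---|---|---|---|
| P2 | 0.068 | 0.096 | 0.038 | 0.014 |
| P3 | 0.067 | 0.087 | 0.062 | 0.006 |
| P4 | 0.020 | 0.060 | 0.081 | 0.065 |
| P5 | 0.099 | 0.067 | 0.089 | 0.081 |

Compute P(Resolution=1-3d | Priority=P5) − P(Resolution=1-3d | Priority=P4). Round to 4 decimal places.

-0.0465

P(Priority=P5) = 0.099 + 0.067 + 0.089 + 0.081 = 0.336; P(Resolution=1-3d | Priority=P5) = 0.081/0.336 = 0.24107.
P(Priority=P4) = 0.020 + 0.060 + 0.081 + 0.065 = 0.226; P(Resolution=1-3d | Priority=P4) = 0.065/0.226 = 0.28761.
Difference = -0.0465.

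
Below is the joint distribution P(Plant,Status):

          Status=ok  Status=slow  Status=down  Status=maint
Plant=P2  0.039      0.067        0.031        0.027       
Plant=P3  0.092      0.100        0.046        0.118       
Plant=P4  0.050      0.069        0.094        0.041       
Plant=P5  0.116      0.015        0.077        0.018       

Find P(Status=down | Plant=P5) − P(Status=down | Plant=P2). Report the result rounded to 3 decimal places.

P(Plant=P5) = 0.116 + 0.015 + 0.077 + 0.018 = 0.226; P(Status=down | Plant=P5) = 0.077/0.226 = 0.3407.
P(Plant=P2) = 0.039 + 0.067 + 0.031 + 0.027 = 0.164; P(Status=down | Plant=P2) = 0.031/0.164 = 0.1890.
Difference = 0.152.

0.152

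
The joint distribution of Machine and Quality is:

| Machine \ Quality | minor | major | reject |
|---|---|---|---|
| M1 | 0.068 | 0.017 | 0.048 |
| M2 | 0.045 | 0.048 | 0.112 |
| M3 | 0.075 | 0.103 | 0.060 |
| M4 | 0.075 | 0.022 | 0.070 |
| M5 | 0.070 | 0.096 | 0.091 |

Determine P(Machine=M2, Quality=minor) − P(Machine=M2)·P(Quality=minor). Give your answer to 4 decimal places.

-0.0233

P(Machine=M2) = 0.045 + 0.048 + 0.112 = 0.205.
P(Quality=minor) = 0.068 + 0.045 + 0.075 + 0.075 + 0.070 = 0.333.
P(Machine=M2, Quality=minor) − P(Machine=M2)P(Quality=minor) = 0.045 − 0.205×0.333 = -0.0233.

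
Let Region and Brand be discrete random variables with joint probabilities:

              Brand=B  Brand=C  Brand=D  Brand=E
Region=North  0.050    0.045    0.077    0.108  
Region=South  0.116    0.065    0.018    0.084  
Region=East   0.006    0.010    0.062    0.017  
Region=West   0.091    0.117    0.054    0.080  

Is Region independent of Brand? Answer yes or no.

P(Region=East) = 0.095 and P(Brand=D) = 0.211, so their product is 0.02005, but P(Region=East, Brand=D) = 0.062. Since these differ, Region and Brand are not independent.

no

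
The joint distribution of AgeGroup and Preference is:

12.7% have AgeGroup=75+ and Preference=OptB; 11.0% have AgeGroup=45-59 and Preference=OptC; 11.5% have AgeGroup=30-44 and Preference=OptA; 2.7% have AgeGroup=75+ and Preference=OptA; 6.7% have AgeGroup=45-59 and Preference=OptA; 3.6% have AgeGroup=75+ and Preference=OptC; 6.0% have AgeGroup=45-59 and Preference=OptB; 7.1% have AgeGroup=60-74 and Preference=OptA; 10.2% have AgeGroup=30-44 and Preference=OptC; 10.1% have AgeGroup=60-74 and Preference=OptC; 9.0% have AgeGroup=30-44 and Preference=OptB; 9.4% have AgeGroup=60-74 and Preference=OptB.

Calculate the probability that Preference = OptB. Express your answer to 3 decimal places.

0.371

P(Preference=OptB) = 0.090 + 0.060 + 0.094 + 0.127 = 0.371.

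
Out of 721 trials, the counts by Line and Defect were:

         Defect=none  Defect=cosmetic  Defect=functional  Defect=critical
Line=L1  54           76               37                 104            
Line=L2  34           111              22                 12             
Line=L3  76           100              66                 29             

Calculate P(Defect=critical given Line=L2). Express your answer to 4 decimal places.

0.0670

Total with Line=L2: 34 + 111 + 22 + 12 = 179.
P(Defect=critical | Line=L2) = 12/179 = 0.0670.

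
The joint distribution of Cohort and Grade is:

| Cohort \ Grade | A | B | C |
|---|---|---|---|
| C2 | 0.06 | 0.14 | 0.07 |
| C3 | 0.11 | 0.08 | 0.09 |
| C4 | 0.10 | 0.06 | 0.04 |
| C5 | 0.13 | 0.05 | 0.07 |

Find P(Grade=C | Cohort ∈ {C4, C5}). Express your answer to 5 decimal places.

P(Cohort=C4) = 0.10 + 0.06 + 0.04 = 0.20.
P(Cohort=C5) = 0.13 + 0.05 + 0.07 = 0.25.
P(Cohort ∈ {C4, C5}) = 0.20 + 0.25 = 0.45; P(Grade=C, Cohort ∈ {C4, C5}) = 0.04 + 0.07 = 0.11.
P(Grade=C | Cohort ∈ {C4, C5}) = 0.11/0.45 = 0.24444.

0.24444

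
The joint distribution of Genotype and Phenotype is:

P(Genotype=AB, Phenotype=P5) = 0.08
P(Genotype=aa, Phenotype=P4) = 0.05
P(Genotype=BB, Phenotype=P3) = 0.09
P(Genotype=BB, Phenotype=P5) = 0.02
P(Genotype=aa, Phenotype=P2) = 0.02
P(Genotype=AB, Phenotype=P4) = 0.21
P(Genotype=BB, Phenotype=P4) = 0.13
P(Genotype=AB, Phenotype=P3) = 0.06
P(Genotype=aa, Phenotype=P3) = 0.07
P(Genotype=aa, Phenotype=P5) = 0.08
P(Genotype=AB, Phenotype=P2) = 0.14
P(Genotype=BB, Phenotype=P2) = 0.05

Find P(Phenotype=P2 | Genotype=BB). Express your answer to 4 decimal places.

0.1724

P(Genotype=BB) = 0.05 + 0.09 + 0.13 + 0.02 = 0.29.
P(Phenotype=P2 | Genotype=BB) = 0.05/0.29 = 0.1724.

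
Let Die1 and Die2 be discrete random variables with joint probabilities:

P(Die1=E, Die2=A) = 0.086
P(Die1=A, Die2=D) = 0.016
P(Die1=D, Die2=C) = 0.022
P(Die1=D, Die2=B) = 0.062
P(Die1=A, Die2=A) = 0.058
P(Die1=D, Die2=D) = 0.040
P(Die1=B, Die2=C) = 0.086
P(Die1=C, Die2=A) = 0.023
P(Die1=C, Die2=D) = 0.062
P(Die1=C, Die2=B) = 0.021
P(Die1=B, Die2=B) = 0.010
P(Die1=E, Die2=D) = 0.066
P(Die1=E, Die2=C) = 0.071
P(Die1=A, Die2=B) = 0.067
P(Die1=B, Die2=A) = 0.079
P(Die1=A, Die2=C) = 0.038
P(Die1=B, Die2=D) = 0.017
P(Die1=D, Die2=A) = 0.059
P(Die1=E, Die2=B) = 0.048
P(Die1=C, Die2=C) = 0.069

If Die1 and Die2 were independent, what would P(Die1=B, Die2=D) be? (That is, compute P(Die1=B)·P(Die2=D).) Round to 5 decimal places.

0.03859

P(Die1=B) = 0.079 + 0.010 + 0.086 + 0.017 = 0.192.
P(Die2=D) = 0.016 + 0.017 + 0.062 + 0.040 + 0.066 = 0.201.
Product: 0.192 × 0.201 = 0.03859.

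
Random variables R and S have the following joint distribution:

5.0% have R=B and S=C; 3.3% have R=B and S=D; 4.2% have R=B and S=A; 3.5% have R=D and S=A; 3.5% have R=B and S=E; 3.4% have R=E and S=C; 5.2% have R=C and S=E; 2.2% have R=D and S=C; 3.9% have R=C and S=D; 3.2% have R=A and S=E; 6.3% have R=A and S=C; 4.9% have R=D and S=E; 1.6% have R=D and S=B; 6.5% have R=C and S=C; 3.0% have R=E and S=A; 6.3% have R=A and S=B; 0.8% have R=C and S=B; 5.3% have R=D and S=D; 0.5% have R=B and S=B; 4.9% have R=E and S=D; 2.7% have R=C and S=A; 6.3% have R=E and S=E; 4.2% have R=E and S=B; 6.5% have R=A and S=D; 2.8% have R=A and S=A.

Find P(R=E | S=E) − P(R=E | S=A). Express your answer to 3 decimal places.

P(S=E) = 0.032 + 0.035 + 0.052 + 0.049 + 0.063 = 0.231; P(R=E | S=E) = 0.063/0.231 = 0.2727.
P(S=A) = 0.028 + 0.042 + 0.027 + 0.035 + 0.030 = 0.162; P(R=E | S=A) = 0.030/0.162 = 0.1852.
Difference = 0.088.

0.088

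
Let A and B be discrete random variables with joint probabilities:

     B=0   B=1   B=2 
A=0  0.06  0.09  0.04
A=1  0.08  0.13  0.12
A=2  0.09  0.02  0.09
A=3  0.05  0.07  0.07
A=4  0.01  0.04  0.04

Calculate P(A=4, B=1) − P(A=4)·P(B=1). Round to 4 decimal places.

P(A=4) = 0.01 + 0.04 + 0.04 = 0.09.
P(B=1) = 0.09 + 0.13 + 0.02 + 0.07 + 0.04 = 0.35.
P(A=4, B=1) − P(A=4)P(B=1) = 0.04 − 0.09×0.35 = 0.0085.

0.0085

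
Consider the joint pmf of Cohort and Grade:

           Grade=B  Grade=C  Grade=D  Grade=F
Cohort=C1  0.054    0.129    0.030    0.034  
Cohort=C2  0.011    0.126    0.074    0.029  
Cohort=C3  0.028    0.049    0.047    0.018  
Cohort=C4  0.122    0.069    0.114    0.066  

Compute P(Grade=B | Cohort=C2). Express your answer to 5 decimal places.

0.04583

P(Cohort=C2) = 0.011 + 0.126 + 0.074 + 0.029 = 0.240.
P(Grade=B | Cohort=C2) = 0.011/0.240 = 0.04583.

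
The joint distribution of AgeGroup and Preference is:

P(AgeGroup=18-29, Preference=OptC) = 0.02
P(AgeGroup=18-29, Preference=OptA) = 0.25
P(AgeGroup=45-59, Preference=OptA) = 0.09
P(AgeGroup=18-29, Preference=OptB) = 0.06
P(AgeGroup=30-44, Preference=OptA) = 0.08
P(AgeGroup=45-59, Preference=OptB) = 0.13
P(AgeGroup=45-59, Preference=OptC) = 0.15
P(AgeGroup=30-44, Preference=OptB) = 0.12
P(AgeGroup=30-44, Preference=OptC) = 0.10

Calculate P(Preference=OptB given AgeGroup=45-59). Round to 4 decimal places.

0.3514

P(AgeGroup=45-59) = 0.09 + 0.13 + 0.15 = 0.37.
P(Preference=OptB | AgeGroup=45-59) = 0.13/0.37 = 0.3514.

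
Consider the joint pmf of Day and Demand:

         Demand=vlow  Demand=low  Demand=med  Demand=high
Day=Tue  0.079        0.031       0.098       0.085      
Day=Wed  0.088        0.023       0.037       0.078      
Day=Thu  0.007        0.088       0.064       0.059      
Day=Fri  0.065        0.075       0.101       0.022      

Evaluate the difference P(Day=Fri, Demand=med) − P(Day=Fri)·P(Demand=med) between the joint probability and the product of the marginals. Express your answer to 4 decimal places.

P(Day=Fri) = 0.065 + 0.075 + 0.101 + 0.022 = 0.263.
P(Demand=med) = 0.098 + 0.037 + 0.064 + 0.101 = 0.300.
P(Day=Fri, Demand=med) − P(Day=Fri)P(Demand=med) = 0.101 − 0.263×0.300 = 0.0221.

0.0221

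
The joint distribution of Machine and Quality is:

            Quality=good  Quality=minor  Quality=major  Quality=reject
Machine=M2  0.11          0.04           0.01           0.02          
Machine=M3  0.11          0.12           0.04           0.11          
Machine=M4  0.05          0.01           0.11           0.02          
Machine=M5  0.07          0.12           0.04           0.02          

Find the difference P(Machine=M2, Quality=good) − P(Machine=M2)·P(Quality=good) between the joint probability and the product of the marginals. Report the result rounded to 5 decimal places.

P(Machine=M2) = 0.11 + 0.04 + 0.01 + 0.02 = 0.18.
P(Quality=good) = 0.11 + 0.11 + 0.05 + 0.07 = 0.34.
P(Machine=M2, Quality=good) − P(Machine=M2)P(Quality=good) = 0.11 − 0.18×0.34 = 0.04880.

0.04880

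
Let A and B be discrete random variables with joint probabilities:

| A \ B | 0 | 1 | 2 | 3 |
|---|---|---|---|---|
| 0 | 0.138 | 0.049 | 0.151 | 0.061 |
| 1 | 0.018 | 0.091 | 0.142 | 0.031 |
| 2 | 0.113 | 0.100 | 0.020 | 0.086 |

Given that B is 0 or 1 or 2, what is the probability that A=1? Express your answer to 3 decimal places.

P(B=0) = 0.138 + 0.018 + 0.113 = 0.269.
P(B=1) = 0.049 + 0.091 + 0.100 = 0.240.
P(B=2) = 0.151 + 0.142 + 0.020 = 0.313.
P(B ∈ {0, 1, 2}) = 0.269 + 0.240 + 0.313 = 0.822; P(A=1, B ∈ {0, 1, 2}) = 0.018 + 0.091 + 0.142 = 0.251.
P(A=1 | B ∈ {0, 1, 2}) = 0.251/0.822 = 0.305.

0.305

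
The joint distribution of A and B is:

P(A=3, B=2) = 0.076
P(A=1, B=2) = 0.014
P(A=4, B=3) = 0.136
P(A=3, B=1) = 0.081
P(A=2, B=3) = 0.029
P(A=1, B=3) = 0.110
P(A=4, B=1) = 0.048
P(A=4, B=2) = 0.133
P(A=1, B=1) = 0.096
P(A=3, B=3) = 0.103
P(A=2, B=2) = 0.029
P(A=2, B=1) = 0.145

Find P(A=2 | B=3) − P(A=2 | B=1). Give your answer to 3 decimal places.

-0.315

P(B=3) = 0.110 + 0.029 + 0.103 + 0.136 = 0.378; P(A=2 | B=3) = 0.029/0.378 = 0.0767.
P(B=1) = 0.096 + 0.145 + 0.081 + 0.048 = 0.370; P(A=2 | B=1) = 0.145/0.370 = 0.3919.
Difference = -0.315.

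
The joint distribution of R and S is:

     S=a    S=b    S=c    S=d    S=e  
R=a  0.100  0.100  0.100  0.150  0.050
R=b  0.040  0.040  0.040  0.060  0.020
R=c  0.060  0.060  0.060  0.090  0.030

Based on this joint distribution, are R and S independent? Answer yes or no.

yes

Every cell satisfies P(R,S) = P(R)·P(S). For instance P(R=b) = 0.200, P(S=c) = 0.200, and 0.200×0.200 = 0.040 matches the joint entry. So R and S are independent.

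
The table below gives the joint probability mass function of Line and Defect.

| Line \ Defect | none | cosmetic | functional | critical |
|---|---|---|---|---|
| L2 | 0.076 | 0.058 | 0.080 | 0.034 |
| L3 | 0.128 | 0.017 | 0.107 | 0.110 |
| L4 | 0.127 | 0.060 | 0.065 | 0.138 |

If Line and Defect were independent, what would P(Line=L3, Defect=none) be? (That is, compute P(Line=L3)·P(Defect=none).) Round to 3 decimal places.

0.120

P(Line=L3) = 0.128 + 0.017 + 0.107 + 0.110 = 0.362.
P(Defect=none) = 0.076 + 0.128 + 0.127 = 0.331.
Product: 0.362 × 0.331 = 0.120.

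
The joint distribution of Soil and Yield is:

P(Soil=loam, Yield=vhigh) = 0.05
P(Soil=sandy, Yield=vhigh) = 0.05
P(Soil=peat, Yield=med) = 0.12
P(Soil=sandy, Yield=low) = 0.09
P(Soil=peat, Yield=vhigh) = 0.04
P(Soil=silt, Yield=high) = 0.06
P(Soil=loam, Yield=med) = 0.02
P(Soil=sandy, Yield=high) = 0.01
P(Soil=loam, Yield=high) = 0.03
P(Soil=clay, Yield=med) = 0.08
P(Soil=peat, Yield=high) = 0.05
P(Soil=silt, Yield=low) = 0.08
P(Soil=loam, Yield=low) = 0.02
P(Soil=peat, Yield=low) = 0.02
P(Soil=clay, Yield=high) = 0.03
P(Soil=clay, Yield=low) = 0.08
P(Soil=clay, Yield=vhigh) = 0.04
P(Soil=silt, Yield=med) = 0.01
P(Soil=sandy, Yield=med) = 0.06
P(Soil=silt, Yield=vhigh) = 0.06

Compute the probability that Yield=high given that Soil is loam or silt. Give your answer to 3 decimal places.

P(Soil=loam) = 0.02 + 0.02 + 0.03 + 0.05 = 0.12.
P(Soil=silt) = 0.08 + 0.01 + 0.06 + 0.06 = 0.21.
P(Soil ∈ {loam, silt}) = 0.12 + 0.21 = 0.33; P(Yield=high, Soil ∈ {loam, silt}) = 0.03 + 0.06 = 0.09.
P(Yield=high | Soil ∈ {loam, silt}) = 0.09/0.33 = 0.273.

0.273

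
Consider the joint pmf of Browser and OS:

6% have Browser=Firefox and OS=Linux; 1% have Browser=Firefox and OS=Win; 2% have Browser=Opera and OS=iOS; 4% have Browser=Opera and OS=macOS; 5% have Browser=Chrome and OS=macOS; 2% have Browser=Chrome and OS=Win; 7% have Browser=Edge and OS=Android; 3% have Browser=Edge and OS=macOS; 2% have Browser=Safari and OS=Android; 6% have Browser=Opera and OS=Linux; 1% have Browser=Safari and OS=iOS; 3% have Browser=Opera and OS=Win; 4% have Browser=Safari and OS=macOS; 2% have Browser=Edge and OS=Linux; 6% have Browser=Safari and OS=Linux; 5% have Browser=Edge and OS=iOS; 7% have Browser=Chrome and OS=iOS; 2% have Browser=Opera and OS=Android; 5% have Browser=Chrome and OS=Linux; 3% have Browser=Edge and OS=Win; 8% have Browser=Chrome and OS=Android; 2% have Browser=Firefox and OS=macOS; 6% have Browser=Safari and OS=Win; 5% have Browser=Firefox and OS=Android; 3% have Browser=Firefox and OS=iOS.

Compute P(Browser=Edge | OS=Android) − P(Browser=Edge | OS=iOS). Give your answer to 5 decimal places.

P(OS=Android) = 0.08 + 0.05 + 0.02 + 0.07 + 0.02 = 0.24; P(Browser=Edge | OS=Android) = 0.07/0.24 = 0.291667.
P(OS=iOS) = 0.07 + 0.03 + 0.01 + 0.05 + 0.02 = 0.18; P(Browser=Edge | OS=iOS) = 0.05/0.18 = 0.277778.
Difference = 0.01389.

0.01389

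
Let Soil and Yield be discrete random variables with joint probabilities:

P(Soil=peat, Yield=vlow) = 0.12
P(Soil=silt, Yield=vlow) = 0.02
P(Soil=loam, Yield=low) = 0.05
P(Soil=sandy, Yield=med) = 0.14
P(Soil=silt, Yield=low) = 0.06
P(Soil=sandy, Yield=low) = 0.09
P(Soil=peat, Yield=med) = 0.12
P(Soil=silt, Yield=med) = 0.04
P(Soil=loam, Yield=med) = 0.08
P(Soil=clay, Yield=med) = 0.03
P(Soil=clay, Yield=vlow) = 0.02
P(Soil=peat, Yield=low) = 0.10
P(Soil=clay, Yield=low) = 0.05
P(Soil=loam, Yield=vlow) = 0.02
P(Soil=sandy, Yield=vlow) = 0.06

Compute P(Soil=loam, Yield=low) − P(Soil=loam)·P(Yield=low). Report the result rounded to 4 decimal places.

P(Soil=loam) = 0.02 + 0.05 + 0.08 = 0.15.
P(Yield=low) = 0.09 + 0.05 + 0.05 + 0.06 + 0.10 = 0.35.
P(Soil=loam, Yield=low) − P(Soil=loam)P(Yield=low) = 0.05 − 0.15×0.35 = -0.0025.

-0.0025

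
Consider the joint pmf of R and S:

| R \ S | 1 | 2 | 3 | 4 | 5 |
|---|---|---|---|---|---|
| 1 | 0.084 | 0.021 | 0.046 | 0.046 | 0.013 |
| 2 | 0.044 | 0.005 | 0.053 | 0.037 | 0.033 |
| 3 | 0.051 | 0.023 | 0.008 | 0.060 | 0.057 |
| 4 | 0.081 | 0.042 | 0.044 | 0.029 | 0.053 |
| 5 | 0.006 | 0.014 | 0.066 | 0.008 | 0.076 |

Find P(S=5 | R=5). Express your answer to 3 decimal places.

P(R=5) = 0.006 + 0.014 + 0.066 + 0.008 + 0.076 = 0.170.
P(S=5 | R=5) = 0.076/0.170 = 0.447.

0.447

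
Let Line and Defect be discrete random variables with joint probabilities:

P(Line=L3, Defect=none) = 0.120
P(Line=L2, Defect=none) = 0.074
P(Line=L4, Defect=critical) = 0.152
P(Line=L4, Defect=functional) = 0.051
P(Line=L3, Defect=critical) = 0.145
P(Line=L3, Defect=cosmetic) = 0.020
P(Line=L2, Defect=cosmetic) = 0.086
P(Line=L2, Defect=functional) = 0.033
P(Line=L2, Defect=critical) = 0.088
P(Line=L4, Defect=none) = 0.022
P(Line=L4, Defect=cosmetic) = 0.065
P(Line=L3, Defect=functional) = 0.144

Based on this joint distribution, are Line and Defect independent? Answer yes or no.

no

P(Line=L3) = 0.429 and P(Defect=cosmetic) = 0.171, so their product is 0.07336, but P(Line=L3, Defect=cosmetic) = 0.020. Since these differ, Line and Defect are not independent.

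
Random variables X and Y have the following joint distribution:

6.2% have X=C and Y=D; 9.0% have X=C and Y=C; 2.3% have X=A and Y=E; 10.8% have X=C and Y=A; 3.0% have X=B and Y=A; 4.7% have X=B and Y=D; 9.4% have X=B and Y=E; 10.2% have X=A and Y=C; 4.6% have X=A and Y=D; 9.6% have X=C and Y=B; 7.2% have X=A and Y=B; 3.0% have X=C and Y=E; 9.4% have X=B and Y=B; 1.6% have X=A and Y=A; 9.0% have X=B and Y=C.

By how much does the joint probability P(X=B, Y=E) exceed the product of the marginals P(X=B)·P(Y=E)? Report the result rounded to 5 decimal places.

P(X=B) = 0.030 + 0.094 + 0.090 + 0.047 + 0.094 = 0.355.
P(Y=E) = 0.023 + 0.094 + 0.030 = 0.147.
P(X=B, Y=E) − P(X=B)P(Y=E) = 0.094 − 0.355×0.147 = 0.04182.

0.04182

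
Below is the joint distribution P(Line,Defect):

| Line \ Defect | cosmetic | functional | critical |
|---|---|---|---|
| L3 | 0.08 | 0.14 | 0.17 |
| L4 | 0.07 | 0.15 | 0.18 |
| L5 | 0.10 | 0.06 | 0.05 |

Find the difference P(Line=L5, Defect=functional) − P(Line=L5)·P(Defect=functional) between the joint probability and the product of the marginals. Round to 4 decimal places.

P(Line=L5) = 0.10 + 0.06 + 0.05 = 0.21.
P(Defect=functional) = 0.14 + 0.15 + 0.06 = 0.35.
P(Line=L5, Defect=functional) − P(Line=L5)P(Defect=functional) = 0.06 − 0.21×0.35 = -0.0135.

-0.0135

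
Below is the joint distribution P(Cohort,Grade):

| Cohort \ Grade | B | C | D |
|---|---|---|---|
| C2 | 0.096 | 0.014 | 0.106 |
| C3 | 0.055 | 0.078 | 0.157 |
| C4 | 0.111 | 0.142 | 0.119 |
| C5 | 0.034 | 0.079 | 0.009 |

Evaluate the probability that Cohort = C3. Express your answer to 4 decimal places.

0.2900

P(Cohort=C3) = 0.055 + 0.078 + 0.157 = 0.290.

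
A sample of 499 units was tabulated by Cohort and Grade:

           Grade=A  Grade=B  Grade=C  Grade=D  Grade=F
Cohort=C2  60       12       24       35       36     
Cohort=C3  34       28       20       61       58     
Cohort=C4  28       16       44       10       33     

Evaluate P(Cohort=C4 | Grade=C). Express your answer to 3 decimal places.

Total with Grade=C: 24 + 20 + 44 = 88.
P(Cohort=C4 | Grade=C) = 44/88 = 0.500.

0.500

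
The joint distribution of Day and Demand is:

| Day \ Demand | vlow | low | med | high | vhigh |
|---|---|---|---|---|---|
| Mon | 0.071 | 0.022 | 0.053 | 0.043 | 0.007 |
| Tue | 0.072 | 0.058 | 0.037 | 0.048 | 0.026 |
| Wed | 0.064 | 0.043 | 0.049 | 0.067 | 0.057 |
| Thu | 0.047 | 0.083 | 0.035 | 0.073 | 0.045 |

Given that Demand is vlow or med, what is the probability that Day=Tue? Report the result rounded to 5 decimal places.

0.25467

P(Demand=vlow) = 0.071 + 0.072 + 0.064 + 0.047 = 0.254.
P(Demand=med) = 0.053 + 0.037 + 0.049 + 0.035 = 0.174.
P(Demand ∈ {vlow, med}) = 0.254 + 0.174 = 0.428; P(Day=Tue, Demand ∈ {vlow, med}) = 0.072 + 0.037 = 0.109.
P(Day=Tue | Demand ∈ {vlow, med}) = 0.109/0.428 = 0.25467.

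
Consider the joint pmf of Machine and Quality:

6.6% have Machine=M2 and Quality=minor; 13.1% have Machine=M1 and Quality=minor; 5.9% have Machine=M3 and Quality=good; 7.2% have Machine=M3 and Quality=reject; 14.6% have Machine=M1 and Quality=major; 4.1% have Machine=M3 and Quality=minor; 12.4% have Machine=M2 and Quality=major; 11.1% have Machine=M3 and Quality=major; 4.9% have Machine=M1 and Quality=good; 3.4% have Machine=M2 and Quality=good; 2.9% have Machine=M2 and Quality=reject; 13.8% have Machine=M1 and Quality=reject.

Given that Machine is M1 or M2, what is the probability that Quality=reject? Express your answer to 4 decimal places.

0.2329

P(Machine=M1) = 0.049 + 0.131 + 0.146 + 0.138 = 0.464.
P(Machine=M2) = 0.034 + 0.066 + 0.124 + 0.029 = 0.253.
P(Machine ∈ {M1, M2}) = 0.464 + 0.253 = 0.717; P(Quality=reject, Machine ∈ {M1, M2}) = 0.138 + 0.029 = 0.167.
P(Quality=reject | Machine ∈ {M1, M2}) = 0.167/0.717 = 0.2329.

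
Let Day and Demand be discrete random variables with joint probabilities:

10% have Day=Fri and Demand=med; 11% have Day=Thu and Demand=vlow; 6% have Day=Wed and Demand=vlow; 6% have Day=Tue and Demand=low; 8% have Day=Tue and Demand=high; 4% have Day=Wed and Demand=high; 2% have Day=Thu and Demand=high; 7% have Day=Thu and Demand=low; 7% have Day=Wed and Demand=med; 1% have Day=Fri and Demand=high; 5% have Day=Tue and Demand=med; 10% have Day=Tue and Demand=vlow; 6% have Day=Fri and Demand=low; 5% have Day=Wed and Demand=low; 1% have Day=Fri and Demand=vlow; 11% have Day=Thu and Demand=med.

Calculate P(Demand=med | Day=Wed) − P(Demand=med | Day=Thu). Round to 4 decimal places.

P(Day=Wed) = 0.06 + 0.05 + 0.07 + 0.04 = 0.22; P(Demand=med | Day=Wed) = 0.07/0.22 = 0.31818.
P(Day=Thu) = 0.11 + 0.07 + 0.11 + 0.02 = 0.31; P(Demand=med | Day=Thu) = 0.11/0.31 = 0.35484.
Difference = -0.0367.

-0.0367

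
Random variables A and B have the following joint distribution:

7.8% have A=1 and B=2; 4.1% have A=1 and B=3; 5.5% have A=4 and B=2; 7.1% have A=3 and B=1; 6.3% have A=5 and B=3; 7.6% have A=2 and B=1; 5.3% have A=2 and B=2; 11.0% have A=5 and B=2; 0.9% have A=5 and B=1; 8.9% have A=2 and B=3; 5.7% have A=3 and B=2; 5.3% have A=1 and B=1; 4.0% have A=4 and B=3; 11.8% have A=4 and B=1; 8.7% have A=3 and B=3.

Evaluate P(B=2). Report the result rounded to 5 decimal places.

P(B=2) = 0.078 + 0.053 + 0.057 + 0.055 + 0.110 = 0.353.

0.35300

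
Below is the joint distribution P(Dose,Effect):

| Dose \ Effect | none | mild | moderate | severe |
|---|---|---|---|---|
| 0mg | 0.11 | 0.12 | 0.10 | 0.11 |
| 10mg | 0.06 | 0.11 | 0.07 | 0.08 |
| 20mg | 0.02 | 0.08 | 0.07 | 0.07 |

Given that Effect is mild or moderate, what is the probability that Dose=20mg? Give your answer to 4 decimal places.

0.2727

P(Effect=mild) = 0.12 + 0.11 + 0.08 = 0.31.
P(Effect=moderate) = 0.10 + 0.07 + 0.07 = 0.24.
P(Effect ∈ {mild, moderate}) = 0.31 + 0.24 = 0.55; P(Dose=20mg, Effect ∈ {mild, moderate}) = 0.08 + 0.07 = 0.15.
P(Dose=20mg | Effect ∈ {mild, moderate}) = 0.15/0.55 = 0.2727.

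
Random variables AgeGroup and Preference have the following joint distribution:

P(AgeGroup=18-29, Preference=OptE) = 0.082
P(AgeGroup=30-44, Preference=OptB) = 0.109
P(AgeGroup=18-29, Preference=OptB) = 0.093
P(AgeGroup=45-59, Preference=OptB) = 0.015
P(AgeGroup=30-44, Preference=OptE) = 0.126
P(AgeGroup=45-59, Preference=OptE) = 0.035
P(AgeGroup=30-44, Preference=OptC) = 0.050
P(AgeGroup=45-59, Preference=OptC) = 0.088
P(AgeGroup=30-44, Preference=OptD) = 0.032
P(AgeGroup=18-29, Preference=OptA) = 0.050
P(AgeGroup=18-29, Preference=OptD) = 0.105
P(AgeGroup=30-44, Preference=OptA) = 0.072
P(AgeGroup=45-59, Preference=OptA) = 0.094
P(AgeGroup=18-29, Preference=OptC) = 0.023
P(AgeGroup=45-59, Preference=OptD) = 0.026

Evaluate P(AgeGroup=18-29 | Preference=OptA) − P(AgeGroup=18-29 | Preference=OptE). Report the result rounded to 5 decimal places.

-0.10597

P(Preference=OptA) = 0.050 + 0.072 + 0.094 = 0.216; P(AgeGroup=18-29 | Preference=OptA) = 0.050/0.216 = 0.231481.
P(Preference=OptE) = 0.082 + 0.126 + 0.035 = 0.243; P(AgeGroup=18-29 | Preference=OptE) = 0.082/0.243 = 0.337449.
Difference = -0.10597.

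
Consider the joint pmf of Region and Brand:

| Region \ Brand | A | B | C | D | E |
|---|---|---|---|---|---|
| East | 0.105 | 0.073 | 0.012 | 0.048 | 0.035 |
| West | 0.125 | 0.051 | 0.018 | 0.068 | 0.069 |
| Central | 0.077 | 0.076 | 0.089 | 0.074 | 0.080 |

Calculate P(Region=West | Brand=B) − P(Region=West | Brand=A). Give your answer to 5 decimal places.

-0.15217

P(Brand=B) = 0.073 + 0.051 + 0.076 = 0.200; P(Region=West | Brand=B) = 0.051/0.200 = 0.255000.
P(Brand=A) = 0.105 + 0.125 + 0.077 = 0.307; P(Region=West | Brand=A) = 0.125/0.307 = 0.407166.
Difference = -0.15217.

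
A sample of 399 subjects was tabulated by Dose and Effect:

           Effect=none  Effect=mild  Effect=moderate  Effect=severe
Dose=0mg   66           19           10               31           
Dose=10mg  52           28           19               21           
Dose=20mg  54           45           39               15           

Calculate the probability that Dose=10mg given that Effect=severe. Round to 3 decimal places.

0.313

Total with Effect=severe: 31 + 21 + 15 = 67.
P(Dose=10mg | Effect=severe) = 21/67 = 0.313.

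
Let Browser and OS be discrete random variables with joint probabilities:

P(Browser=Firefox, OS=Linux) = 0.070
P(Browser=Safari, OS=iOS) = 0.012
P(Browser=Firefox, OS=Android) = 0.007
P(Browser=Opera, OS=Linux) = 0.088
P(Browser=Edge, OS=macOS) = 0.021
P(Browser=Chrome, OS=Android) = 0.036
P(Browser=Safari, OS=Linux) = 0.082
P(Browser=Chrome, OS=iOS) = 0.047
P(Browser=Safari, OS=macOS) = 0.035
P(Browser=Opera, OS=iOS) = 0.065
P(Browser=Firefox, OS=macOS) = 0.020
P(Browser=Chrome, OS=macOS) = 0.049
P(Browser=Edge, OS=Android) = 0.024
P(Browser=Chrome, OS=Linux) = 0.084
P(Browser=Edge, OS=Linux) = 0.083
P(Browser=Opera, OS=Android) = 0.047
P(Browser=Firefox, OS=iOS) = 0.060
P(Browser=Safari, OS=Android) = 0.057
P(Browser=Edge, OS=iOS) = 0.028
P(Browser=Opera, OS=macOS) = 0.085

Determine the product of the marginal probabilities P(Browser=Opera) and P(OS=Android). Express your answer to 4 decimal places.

0.0487

P(Browser=Opera) = 0.085 + 0.088 + 0.065 + 0.047 = 0.285.
P(OS=Android) = 0.036 + 0.007 + 0.057 + 0.024 + 0.047 = 0.171.
Product: 0.285 × 0.171 = 0.0487.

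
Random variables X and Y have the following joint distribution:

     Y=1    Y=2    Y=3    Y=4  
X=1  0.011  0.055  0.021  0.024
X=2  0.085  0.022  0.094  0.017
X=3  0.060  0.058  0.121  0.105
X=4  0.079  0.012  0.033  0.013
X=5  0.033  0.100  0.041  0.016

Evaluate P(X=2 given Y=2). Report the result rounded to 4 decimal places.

0.0891

P(Y=2) = 0.055 + 0.022 + 0.058 + 0.012 + 0.100 = 0.247.
P(X=2 | Y=2) = 0.022/0.247 = 0.0891.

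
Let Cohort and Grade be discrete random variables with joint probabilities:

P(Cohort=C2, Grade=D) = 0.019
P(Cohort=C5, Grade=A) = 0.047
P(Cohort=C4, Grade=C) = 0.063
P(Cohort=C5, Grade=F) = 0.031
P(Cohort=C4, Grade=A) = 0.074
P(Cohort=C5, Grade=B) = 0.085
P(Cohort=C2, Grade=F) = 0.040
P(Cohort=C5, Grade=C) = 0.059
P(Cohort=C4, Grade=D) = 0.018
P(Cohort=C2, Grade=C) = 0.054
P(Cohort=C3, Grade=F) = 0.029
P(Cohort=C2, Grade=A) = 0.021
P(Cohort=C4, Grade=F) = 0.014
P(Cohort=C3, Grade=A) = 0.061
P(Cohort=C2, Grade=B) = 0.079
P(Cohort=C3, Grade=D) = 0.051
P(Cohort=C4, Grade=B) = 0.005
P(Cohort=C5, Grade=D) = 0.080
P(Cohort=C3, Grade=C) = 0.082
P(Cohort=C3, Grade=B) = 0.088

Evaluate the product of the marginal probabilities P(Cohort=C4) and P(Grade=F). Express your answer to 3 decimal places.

0.020

P(Cohort=C4) = 0.074 + 0.005 + 0.063 + 0.018 + 0.014 = 0.174.
P(Grade=F) = 0.040 + 0.029 + 0.014 + 0.031 = 0.114.
Product: 0.174 × 0.114 = 0.020.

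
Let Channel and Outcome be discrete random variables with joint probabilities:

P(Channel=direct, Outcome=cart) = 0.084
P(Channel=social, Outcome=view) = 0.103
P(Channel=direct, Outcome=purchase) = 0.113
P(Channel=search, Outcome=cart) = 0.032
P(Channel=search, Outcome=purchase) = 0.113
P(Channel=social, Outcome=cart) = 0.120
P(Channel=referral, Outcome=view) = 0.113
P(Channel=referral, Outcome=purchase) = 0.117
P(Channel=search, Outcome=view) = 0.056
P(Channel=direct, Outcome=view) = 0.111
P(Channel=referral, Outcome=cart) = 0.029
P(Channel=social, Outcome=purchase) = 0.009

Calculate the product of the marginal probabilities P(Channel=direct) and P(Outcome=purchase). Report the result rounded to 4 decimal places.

0.1084

P(Channel=direct) = 0.111 + 0.084 + 0.113 = 0.308.
P(Outcome=purchase) = 0.113 + 0.009 + 0.113 + 0.117 = 0.352.
Product: 0.308 × 0.352 = 0.1084.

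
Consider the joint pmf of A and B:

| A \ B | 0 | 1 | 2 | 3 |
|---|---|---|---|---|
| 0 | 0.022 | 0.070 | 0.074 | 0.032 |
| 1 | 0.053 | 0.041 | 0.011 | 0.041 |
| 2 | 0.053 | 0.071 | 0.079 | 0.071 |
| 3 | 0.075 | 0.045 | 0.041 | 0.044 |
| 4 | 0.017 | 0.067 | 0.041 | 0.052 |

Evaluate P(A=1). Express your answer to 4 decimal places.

P(A=1) = 0.053 + 0.041 + 0.011 + 0.041 = 0.146.

0.1460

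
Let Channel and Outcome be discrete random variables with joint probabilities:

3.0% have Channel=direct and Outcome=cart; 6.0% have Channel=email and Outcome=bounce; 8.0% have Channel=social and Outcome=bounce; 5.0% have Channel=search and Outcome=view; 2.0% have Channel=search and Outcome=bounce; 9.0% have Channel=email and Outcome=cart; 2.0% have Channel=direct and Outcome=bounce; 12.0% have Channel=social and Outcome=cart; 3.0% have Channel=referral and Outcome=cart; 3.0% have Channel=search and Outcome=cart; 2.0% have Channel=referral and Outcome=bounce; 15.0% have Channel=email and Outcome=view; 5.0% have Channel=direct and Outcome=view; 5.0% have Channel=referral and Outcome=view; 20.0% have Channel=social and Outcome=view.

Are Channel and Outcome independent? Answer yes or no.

Every cell satisfies P(Channel,Outcome) = P(Channel)·P(Outcome). For instance P(Channel=email) = 0.300, P(Outcome=view) = 0.500, and 0.300×0.500 = 0.150 matches the joint entry. So Channel and Outcome are independent.

yes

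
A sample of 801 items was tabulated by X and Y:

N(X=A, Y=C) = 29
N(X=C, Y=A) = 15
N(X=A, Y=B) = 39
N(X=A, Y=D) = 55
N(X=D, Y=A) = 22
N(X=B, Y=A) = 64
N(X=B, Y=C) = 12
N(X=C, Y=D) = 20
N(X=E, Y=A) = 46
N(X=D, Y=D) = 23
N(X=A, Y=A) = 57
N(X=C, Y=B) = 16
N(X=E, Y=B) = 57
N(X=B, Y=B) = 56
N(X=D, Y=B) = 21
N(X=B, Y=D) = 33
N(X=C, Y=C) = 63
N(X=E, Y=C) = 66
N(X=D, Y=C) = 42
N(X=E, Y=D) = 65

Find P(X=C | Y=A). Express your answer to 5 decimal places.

0.07353

Total with Y=A: 57 + 64 + 15 + 22 + 46 = 204.
P(X=C | Y=A) = 15/204 = 0.07353.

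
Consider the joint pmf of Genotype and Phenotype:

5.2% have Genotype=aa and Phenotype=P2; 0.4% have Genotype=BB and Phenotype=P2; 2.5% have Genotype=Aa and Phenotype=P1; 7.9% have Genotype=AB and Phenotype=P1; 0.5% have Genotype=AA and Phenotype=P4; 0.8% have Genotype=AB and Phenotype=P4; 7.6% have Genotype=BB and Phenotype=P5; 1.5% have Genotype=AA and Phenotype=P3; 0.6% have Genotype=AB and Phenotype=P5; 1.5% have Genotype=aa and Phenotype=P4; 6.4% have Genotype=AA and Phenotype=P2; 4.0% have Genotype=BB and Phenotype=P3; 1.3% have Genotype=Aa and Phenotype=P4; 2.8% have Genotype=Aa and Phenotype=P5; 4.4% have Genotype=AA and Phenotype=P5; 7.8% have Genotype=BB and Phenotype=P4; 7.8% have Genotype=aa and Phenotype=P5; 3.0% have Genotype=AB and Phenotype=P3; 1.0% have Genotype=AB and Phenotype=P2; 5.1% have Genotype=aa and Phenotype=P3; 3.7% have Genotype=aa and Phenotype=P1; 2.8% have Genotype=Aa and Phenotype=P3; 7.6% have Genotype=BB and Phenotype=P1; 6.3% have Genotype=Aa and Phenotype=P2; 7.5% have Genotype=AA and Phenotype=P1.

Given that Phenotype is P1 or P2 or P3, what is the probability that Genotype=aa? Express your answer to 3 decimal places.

0.216

P(Phenotype=P1) = 0.075 + 0.025 + 0.037 + 0.079 + 0.076 = 0.292.
P(Phenotype=P2) = 0.064 + 0.063 + 0.052 + 0.010 + 0.004 = 0.193.
P(Phenotype=P3) = 0.015 + 0.028 + 0.051 + 0.030 + 0.040 = 0.164.
P(Phenotype ∈ {P1, P2, P3}) = 0.292 + 0.193 + 0.164 = 0.649; P(Genotype=aa, Phenotype ∈ {P1, P2, P3}) = 0.037 + 0.052 + 0.051 = 0.140.
P(Genotype=aa | Phenotype ∈ {P1, P2, P3}) = 0.140/0.649 = 0.216.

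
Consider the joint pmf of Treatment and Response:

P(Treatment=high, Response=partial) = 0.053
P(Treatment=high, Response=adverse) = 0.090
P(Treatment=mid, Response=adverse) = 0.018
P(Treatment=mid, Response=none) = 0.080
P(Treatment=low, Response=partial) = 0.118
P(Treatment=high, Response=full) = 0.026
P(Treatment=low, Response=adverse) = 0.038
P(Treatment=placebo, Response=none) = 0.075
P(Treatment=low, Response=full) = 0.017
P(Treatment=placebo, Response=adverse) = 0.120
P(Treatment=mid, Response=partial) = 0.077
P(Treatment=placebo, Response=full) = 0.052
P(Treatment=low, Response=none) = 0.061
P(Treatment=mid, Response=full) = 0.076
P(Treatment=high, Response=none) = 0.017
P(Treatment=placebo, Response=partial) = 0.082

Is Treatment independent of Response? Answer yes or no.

no

P(Treatment=mid) = 0.251 and P(Response=adverse) = 0.266, so their product is 0.06677, but P(Treatment=mid, Response=adverse) = 0.018. Since these differ, Treatment and Response are not independent.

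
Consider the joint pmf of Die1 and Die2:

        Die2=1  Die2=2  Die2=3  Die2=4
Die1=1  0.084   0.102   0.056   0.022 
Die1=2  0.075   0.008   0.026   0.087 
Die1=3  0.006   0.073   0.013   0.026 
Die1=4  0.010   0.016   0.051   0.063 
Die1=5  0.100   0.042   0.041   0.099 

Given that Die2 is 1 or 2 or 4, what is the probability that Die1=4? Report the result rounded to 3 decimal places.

P(Die2=1) = 0.084 + 0.075 + 0.006 + 0.010 + 0.100 = 0.275.
P(Die2=2) = 0.102 + 0.008 + 0.073 + 0.016 + 0.042 = 0.241.
P(Die2=4) = 0.022 + 0.087 + 0.026 + 0.063 + 0.099 = 0.297.
P(Die2 ∈ {1, 2, 4}) = 0.275 + 0.241 + 0.297 = 0.813; P(Die1=4, Die2 ∈ {1, 2, 4}) = 0.010 + 0.016 + 0.063 = 0.089.
P(Die1=4 | Die2 ∈ {1, 2, 4}) = 0.089/0.813 = 0.109.

0.109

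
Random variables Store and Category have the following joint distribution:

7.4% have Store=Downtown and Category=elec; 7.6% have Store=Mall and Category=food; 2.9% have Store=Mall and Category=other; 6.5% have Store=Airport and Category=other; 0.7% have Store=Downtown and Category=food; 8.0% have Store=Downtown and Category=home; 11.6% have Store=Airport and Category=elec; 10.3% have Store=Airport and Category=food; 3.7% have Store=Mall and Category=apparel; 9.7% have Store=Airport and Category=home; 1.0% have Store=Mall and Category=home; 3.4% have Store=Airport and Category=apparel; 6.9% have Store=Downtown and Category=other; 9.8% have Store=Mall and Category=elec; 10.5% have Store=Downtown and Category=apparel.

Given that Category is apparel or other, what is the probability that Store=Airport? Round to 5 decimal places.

P(Category=apparel) = 0.105 + 0.037 + 0.034 = 0.176.
P(Category=other) = 0.069 + 0.029 + 0.065 = 0.163.
P(Category ∈ {apparel, other}) = 0.176 + 0.163 = 0.339; P(Store=Airport, Category ∈ {apparel, other}) = 0.034 + 0.065 = 0.099.
P(Store=Airport | Category ∈ {apparel, other}) = 0.099/0.339 = 0.29204.

0.29204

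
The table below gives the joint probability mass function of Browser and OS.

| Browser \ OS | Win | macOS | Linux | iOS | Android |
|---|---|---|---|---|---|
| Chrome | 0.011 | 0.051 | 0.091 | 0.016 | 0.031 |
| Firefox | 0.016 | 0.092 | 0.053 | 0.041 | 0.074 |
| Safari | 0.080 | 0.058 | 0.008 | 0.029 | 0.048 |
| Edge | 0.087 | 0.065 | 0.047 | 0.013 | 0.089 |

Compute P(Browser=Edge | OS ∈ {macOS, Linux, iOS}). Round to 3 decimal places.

P(OS=macOS) = 0.051 + 0.092 + 0.058 + 0.065 = 0.266.
P(OS=Linux) = 0.091 + 0.053 + 0.008 + 0.047 = 0.199.
P(OS=iOS) = 0.016 + 0.041 + 0.029 + 0.013 = 0.099.
P(OS ∈ {macOS, Linux, iOS}) = 0.266 + 0.199 + 0.099 = 0.564; P(Browser=Edge, OS ∈ {macOS, Linux, iOS}) = 0.065 + 0.047 + 0.013 = 0.125.
P(Browser=Edge | OS ∈ {macOS, Linux, iOS}) = 0.125/0.564 = 0.222.

0.222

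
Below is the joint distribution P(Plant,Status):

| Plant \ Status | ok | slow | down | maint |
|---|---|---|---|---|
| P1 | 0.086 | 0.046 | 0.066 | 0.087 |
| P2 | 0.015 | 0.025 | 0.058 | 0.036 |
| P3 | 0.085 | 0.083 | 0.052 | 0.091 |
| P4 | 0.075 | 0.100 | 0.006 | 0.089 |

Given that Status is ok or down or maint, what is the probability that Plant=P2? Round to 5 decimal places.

0.14611

P(Status=ok) = 0.086 + 0.015 + 0.085 + 0.075 = 0.261.
P(Status=down) = 0.066 + 0.058 + 0.052 + 0.006 = 0.182.
P(Status=maint) = 0.087 + 0.036 + 0.091 + 0.089 = 0.303.
P(Status ∈ {ok, down, maint}) = 0.261 + 0.182 + 0.303 = 0.746; P(Plant=P2, Status ∈ {ok, down, maint}) = 0.015 + 0.058 + 0.036 = 0.109.
P(Plant=P2 | Status ∈ {ok, down, maint}) = 0.109/0.746 = 0.14611.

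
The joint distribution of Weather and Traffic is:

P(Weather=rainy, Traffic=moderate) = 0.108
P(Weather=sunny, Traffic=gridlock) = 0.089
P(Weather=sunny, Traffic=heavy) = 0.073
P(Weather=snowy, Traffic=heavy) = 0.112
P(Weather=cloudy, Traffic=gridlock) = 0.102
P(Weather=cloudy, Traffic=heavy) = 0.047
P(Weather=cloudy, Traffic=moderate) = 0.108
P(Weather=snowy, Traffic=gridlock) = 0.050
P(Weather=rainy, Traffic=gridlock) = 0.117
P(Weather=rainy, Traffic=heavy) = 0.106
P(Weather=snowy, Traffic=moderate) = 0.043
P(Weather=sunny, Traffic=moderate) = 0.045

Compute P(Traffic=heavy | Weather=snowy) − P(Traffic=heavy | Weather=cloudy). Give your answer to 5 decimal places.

P(Weather=snowy) = 0.043 + 0.112 + 0.050 = 0.205; P(Traffic=heavy | Weather=snowy) = 0.112/0.205 = 0.546341.
P(Weather=cloudy) = 0.108 + 0.047 + 0.102 = 0.257; P(Traffic=heavy | Weather=cloudy) = 0.047/0.257 = 0.182879.
Difference = 0.36346.

0.36346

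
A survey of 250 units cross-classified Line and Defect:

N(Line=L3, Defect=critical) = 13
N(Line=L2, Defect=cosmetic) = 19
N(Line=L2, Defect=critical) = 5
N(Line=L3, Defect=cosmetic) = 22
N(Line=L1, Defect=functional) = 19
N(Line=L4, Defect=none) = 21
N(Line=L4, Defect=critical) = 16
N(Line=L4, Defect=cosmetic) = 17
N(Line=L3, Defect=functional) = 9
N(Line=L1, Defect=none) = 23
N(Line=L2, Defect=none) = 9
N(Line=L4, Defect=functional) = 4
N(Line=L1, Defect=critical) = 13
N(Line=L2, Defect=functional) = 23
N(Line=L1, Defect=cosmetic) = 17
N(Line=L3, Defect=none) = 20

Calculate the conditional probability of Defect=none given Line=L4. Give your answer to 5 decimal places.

0.36207

Total with Line=L4: 21 + 17 + 4 + 16 = 58.
P(Defect=none | Line=L4) = 21/58 = 0.36207.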